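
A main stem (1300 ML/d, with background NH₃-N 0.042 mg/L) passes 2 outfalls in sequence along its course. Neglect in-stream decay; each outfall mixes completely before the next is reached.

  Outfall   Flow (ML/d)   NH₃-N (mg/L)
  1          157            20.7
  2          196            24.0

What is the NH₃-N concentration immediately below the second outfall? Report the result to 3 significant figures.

4.84 mg/L

Outfall 1: combined Q = 1457 ML/d; C = (1300·0.04200 + 157.0·20.70)/1457 = 2.268 mg/L.
Outfall 2: combined Q = 1653 ML/d; C = (1457·2.268 + 196.0·24.00)/1653 = 4.845 mg/L.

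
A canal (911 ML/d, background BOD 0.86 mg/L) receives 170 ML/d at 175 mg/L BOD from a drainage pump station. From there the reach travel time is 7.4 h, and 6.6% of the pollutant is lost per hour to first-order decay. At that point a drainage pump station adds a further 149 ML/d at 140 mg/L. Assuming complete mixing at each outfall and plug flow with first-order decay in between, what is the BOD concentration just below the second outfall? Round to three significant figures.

31.9 mg/L

Mixed concentration C = ΣQC/ΣQ = (911.0·0.8600 + 170.0·175.0) / 1081 = 30530/1081 = 28.25 mg/L; combined flow 1081 ML/d.
6.6%/h lost → k = −ln(1 − 0.066) = 0.06828 h⁻¹.
Applying C = C₀e^(−kt): 28.25 × 0.6033 = 17.04 mg/L.
At the second outfall, C = (1081·17.04 + 149.0·140.0) / (1081 + 149.0) = 31.94 mg/L.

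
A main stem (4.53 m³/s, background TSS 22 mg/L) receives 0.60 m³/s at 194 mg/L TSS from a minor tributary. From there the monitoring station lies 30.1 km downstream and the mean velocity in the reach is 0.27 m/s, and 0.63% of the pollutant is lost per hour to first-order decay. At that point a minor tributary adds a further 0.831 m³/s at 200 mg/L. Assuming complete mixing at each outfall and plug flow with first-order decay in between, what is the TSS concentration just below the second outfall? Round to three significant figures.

57.7 mg/L

After mixing, C = (4.530·22.00 + 0.6000·194.0) / 5.130 = 216.1/5.130 = 42.12 mg/L; combined flow 5.130 m³/s.
Travel time t = 30.1·1000 / 0.27 = 111500 s = 30.97 h.
0.63%/h lost → k = −ln(1 − 0.0063) = 0.006320 h⁻¹.
First-order decay: C = 42.12·exp(−k·t) = 42.12·0.8223 = 34.63 mg/L.
At the second outfall, C = (5.130·34.63 + 0.8310·200.0) / (5.130 + 0.8310) = 57.68 mg/L.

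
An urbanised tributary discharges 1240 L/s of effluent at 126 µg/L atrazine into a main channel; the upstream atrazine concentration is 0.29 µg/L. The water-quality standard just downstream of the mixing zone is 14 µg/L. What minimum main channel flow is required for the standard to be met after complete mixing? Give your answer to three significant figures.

10100 L/s

Set C_mix = 14: (Q·0.2900 + 1240·126.0) / (Q + 1240) = 14
→ Q = 1240·(126.0 − 14)/(14 − 0.2900) = 10130 L/s.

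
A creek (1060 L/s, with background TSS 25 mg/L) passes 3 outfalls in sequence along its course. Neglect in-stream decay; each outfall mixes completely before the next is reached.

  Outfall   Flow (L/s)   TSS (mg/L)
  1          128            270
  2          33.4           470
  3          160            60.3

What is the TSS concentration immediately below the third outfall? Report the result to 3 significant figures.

Below outfall 1: Q → 1188 L/s, C = (1060·25.00 + 128.0·270.0)/1188 = 51.40 mg/L.
Below outfall 2: Q → 1221 L/s, C = (1188·51.40 + 33.40·470.0)/1221 = 62.84 mg/L.
Below outfall 3: Q → 1381 L/s, C = (1221·62.84 + 160.0·60.30)/1381 = 62.55 mg/L.

62.5 mg/L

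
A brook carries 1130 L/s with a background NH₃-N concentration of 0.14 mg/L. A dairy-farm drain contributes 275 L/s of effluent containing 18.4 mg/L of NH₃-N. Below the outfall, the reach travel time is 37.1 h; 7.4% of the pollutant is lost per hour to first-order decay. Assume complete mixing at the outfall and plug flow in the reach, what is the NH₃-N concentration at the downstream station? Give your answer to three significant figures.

0.214 mg/L

Conservation of mass: C = (1130·0.1400 + 275.0·18.40) / 1405 = 5218/1405 = 3.714 mg/L.
7.4%/h lost → k = −ln(1 − 0.074) = 0.07688 h⁻¹.
Applying C = C₀e^(−kt): 3.714 × 0.05771 = 0.2143 mg/L.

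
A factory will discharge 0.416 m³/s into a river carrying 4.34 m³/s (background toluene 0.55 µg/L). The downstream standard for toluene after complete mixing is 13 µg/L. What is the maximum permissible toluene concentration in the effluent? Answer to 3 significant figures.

At the limit, (Qr·Cr + Qe·Cₑ)/(Qr + Qe) = 13:
Cₑ = (4.756·13 − 4.340·0.5500) / 0.4160 = 142.9 µg/L.

143 µg/L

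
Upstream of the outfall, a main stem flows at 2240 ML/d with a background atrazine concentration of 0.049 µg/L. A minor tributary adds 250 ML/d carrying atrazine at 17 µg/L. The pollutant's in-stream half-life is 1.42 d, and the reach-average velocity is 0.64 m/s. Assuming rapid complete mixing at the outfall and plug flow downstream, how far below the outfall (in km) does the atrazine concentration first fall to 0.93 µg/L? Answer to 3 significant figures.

71.7 km

Mass balance: C = (2240·0.04900 + 250.0·17.00) / 2490 = 4360/2490 = 1.751 µg/L.
Half-life 1.42 d → k = ln 2 / 1.42 = 0.4881 d⁻¹.
Set 1.751·exp(−k·t) = 0.93 → t = ln(1.751/0.93)/k = 112000 s = 31.11 h.
Distance = v·t = 0.64·112000 = 71670 m = 71.67 km.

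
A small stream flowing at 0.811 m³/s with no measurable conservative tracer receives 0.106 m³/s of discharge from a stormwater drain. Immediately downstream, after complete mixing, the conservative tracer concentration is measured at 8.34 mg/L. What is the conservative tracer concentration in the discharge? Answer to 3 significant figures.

72.1 mg/L

Mass balance: 0.8110·0 + 0.1060·Cₑ = 0.9170·8.340
→ Cₑ = (0.9170·8.340 − 0.8110·0) / 0.1060 = 72.15 mg/L.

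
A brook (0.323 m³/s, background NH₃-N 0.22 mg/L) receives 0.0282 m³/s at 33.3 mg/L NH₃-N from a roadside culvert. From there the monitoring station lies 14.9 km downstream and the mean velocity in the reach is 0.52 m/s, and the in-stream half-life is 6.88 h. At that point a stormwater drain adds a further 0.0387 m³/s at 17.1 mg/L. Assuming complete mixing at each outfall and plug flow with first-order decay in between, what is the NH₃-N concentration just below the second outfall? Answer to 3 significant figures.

2.86 mg/L

Mass balance: C = (0.3230·0.2200 + 0.02820·33.30) / 0.3512 = 1.010/0.3512 = 2.876 mg/L; combined flow 0.3512 m³/s.
Travel time t = 14.9·1000 / 0.52 = 28650 s = 7.959 h.
Half-life 6.88 h → k = ln 2 / 6.88 = 0.1007 h⁻¹ = 2.418 d⁻¹.
First-order decay: C = 2.876·exp(−k·t) = 2.876·0.4485 = 1.290 mg/L.
Second outfall: C = (0.3512·1.290 + 0.03870·17.10)/0.3899 = 2.859 mg/L.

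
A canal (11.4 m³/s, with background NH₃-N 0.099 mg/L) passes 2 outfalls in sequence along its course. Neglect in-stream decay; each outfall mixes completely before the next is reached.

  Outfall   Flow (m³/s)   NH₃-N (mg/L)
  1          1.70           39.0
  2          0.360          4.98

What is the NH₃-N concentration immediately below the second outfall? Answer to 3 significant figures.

Outfall 1: combined Q = 13.10 m³/s; C = (11.40·0.09900 + 1.700·39.00)/13.10 = 5.147 mg/L.
Outfall 2: combined Q = 13.46 m³/s; C = (13.10·5.147 + 0.3600·4.980)/13.46 = 5.143 mg/L.

5.14 mg/L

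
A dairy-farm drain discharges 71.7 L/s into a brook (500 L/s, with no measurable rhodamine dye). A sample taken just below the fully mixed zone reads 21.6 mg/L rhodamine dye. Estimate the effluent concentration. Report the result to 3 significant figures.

172 mg/L

Mass balance: 500.0·0 + 71.70·Cₑ = 571.7·21.60
→ Cₑ = (571.7·21.60 − 500.0·0) / 71.70 = 172.2 mg/L.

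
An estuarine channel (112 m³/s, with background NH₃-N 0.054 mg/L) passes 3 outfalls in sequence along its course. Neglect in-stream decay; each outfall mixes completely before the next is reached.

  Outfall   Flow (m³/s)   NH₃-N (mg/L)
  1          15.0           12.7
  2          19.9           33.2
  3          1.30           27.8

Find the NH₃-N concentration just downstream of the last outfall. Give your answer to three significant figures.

6.03 mg/L

After outfall 1: Q = 112.0 + 15.00 = 127.0 m³/s; C = (112.0·0.05400 + 15.00·12.70)/127.0 = 1.548 mg/L.
After outfall 2: Q = 127.0 + 19.90 = 146.9 m³/s; C = (127.0·1.548 + 19.90·33.20)/146.9 = 5.835 mg/L.
After outfall 3: Q = 146.9 + 1.300 = 148.2 m³/s; C = (146.9·5.835 + 1.300·27.80)/148.2 = 6.028 mg/L.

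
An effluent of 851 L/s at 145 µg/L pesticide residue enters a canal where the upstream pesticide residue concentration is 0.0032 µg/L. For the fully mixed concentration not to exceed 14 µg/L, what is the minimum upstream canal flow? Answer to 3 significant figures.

7960 L/s

Set C_mix = 14: (Q·0.003200 + 851.0·145.0) / (Q + 851.0) = 14
→ Q = 851.0·(145.0 − 14)/(14 − 0.003200) = 7965 L/s.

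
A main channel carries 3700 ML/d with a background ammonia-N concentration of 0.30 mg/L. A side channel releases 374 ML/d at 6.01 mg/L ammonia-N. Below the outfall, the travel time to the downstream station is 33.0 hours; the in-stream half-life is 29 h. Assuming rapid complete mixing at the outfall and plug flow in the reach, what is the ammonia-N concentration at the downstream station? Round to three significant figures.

0.375 mg/L

Conservation of mass: C = (3700·0.3000 + 374.0·6.010) / 4074 = 3358/4074 = 0.8242 mg/L.
Half-life 29 h → k = ln 2 / 29 = 0.02390 h⁻¹ = 0.5736 d⁻¹.
Decay over the reach: 0.8242·exp(−kt) = 0.8242·0.4544 = 0.3745 mg/L.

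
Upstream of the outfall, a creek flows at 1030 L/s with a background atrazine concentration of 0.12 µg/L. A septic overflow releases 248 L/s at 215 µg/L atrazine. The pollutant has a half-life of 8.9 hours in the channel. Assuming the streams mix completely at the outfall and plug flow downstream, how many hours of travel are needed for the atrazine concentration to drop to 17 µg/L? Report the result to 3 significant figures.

Mixed concentration C = ΣQC/ΣQ = (1030·0.1200 + 248.0·215.0) / 1278 = 53440/1278 = 41.82 µg/L.
Half-life 8.9 h → k = ln 2 / 8.9 = 0.07788 h⁻¹ = 1.869 d⁻¹.
41.82·exp(−k·t) = 17 → t = ln(41.82/17)/k = 41610 s = 11.56 h.

11.6 h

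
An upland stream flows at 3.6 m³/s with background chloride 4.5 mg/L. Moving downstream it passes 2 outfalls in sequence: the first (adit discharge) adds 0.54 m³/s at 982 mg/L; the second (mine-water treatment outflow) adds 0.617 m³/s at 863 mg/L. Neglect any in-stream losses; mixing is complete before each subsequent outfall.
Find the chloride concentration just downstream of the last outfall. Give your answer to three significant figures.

227 mg/L

After outfall 1: Q = 3.600 + 0.5400 = 4.140 m³/s; C = (3.600·4.500 + 0.5400·982.0)/4.140 = 132.0 mg/L.
After outfall 2: Q = 4.140 + 0.6170 = 4.757 m³/s; C = (4.140·132.0 + 0.6170·863.0)/4.757 = 226.8 mg/L.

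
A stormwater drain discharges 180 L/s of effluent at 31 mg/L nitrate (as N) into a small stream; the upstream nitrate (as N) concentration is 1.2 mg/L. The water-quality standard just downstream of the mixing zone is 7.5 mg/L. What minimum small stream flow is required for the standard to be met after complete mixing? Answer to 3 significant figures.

Set C_mix = 7.5: (Q·1.200 + 180.0·31.00) / (Q + 180.0) = 7.5
→ Q = 180.0·(31.00 − 7.5)/(7.5 − 1.200) = 671.4 L/s.

671 L/s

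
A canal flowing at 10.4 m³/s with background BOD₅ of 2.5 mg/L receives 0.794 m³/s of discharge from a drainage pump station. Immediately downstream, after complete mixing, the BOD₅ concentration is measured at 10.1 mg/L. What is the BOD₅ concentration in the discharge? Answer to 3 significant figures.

110 mg/L

Mass balance: 10.40·2.500 + 0.7940·Cₑ = 11.19·10.10
→ Cₑ = (11.19·10.10 − 10.40·2.500) / 0.7940 = 109.6 mg/L.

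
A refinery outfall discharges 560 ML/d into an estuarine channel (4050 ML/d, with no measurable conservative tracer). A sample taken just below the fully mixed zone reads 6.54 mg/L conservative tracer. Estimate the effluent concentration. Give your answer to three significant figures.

53.8 mg/L

Mass balance: 4050·0 + 560.0·Cₑ = 4610·6.540
→ Cₑ = (4610·6.540 − 4050·0) / 560.0 = 53.84 mg/L.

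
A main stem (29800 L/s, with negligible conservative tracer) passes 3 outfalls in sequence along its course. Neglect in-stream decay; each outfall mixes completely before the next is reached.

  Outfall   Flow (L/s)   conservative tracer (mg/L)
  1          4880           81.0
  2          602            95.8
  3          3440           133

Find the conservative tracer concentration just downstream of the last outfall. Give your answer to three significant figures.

Below outfall 1: Q → 34680 L/s, C = (29800·0 + 4880·81.00)/34680 = 11.40 mg/L.
Below outfall 2: Q → 35280 L/s, C = (34680·11.40 + 602.0·95.80)/35280 = 12.84 mg/L.
Below outfall 3: Q → 38720 L/s, C = (35280·12.84 + 3440·133.0)/38720 = 23.51 mg/L.

23.5 mg/L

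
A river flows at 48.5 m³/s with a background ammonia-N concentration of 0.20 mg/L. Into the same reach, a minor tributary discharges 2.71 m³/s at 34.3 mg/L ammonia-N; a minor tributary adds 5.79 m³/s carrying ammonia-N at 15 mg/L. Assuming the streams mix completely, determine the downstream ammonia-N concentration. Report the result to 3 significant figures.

3.32 mg/L

Mixed concentration C = ΣQC/ΣQ = (48.50·0.2000 + 2.710·34.30 + 5.790·15.00) / 57.00 = 189.5/57.00 = 3.325 mg/L.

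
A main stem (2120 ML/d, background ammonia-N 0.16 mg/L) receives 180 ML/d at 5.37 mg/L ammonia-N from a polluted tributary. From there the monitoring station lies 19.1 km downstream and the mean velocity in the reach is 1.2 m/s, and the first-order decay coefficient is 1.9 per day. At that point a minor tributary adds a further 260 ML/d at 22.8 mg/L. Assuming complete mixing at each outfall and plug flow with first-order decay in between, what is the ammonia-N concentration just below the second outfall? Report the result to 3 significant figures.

After mixing, C = (2120·0.1600 + 180.0·5.370) / 2300 = 1306/2300 = 0.5677 mg/L; combined flow 2300 ML/d.
Travel time t = 19.1·1000 / 1.2 = 15920 s = 4.421 h.
First-order decay: C = 0.5677·exp(−k·t) = 0.5677·0.7047 = 0.4001 mg/L.
At the second outfall, C = (2300·0.4001 + 260.0·22.80) / (2300 + 260.0) = 2.675 mg/L.

2.68 mg/L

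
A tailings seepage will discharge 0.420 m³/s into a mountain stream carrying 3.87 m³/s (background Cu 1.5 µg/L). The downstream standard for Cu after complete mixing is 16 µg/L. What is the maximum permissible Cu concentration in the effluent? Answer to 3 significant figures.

At the limit, (Qr·Cr + Qe·Cₑ)/(Qr + Qe) = 16:
Cₑ = (4.290·16 − 3.870·1.500) / 0.4200 = 149.6 µg/L.

150 µg/L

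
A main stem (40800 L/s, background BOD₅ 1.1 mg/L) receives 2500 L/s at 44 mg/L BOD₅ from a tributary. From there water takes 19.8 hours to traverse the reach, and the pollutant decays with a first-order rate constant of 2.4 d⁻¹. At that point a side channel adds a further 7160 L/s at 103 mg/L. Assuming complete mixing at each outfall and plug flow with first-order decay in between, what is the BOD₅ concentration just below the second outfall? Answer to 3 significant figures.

15.0 mg/L

Mass balance: C = (40800·1.100 + 2500·44.00) / 43300 = 154900/43300 = 3.577 mg/L; combined flow 43300 L/s.
Applying C = C₀e^(−kt): 3.577 × 0.1381 = 0.4939 mg/L.
Second outfall: C = (43300·0.4939 + 7160·103.0)/50460 = 15.04 mg/L.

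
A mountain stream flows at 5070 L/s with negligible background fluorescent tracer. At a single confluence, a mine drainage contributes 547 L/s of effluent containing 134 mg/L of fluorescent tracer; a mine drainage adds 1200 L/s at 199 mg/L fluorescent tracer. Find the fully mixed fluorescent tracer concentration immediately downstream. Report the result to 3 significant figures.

45.8 mg/L

After mixing, C = (5070·0 + 547.0·134.0 + 1200·199.0) / 6817 = 312100/6817 = 45.78 mg/L.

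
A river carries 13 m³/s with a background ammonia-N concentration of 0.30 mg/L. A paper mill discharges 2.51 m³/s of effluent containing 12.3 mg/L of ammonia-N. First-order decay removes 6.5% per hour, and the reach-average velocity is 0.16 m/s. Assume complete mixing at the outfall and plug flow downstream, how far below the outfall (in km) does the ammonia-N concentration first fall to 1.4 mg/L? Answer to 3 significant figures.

After mixing, C = (13.00·0.3000 + 2.510·12.30) / 15.51 = 34.77/15.51 = 2.242 mg/L.
6.5%/h lost → k = −ln(1 − 0.065) = 0.06721 h⁻¹.
Set 2.242·exp(−k·t) = 1.4 → t = ln(2.242/1.4)/k = 25220 s = 7.006 h.
Distance = v·t = 0.16·25220 = 4036 m = 4.036 km.

4.04 km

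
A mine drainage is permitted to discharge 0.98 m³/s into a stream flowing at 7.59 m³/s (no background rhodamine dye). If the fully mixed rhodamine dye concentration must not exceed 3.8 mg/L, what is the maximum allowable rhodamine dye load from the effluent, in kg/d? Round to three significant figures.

2810 kg/d

Mass balance at the limit: 7.590·0 + 0.9800·Cₑ = 8.570·3.8 → Cₑ = 33.23 mg/L.
Load = 0.9800 m³/s × 33.23 g/m³ × 86 400 s/d = 2814 kg/d.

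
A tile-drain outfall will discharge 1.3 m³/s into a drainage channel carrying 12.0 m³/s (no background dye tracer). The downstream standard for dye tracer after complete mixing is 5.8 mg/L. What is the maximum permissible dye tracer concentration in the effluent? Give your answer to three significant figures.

59.3 mg/L

At the limit, (Qr·Cr + Qe·Cₑ)/(Qr + Qe) = 5.8:
Cₑ = (13.30·5.8 − 12.00·0) / 1.300 = 59.34 mg/L.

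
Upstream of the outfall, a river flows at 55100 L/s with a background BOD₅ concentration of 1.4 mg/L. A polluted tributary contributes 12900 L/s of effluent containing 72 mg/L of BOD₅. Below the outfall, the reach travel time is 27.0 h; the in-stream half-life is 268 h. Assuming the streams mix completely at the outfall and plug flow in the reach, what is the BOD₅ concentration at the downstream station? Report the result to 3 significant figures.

13.8 mg/L

Mixed concentration C = ΣQC/ΣQ = (55100·1.400 + 12900·72.00) / 68000 = 1006000/68000 = 14.79 mg/L.
Half-life 268 h → k = ln 2 / 268 = 0.002586 h⁻¹ = 0.06207 d⁻¹.
After decay, C = 14.79 × e^(−kt) = 14.79 × 0.9326 = 13.80 mg/L.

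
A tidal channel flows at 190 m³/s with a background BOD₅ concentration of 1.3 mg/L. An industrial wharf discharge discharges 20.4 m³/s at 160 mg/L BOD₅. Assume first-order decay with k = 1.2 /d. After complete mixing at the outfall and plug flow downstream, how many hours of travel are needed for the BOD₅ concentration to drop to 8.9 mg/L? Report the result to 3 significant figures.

Flow-weighted average: C = (190.0·1.300 + 20.40·160.0) / 210.4 = 3511/210.4 = 16.69 mg/L.
16.69·exp(−k·t) = 8.9 → t = ln(16.69/8.9)/k = 45260 s = 12.57 h.

12.6 h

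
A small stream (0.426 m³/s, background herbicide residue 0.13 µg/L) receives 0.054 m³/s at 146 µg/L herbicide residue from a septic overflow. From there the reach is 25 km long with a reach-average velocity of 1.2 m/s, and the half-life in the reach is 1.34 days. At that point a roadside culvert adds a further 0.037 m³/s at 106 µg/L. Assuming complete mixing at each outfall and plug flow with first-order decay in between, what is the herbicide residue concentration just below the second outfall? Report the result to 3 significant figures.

After mixing, C = (0.4260·0.1300 + 0.05400·146.0) / 0.4800 = 7.939/0.4800 = 16.54 µg/L; combined flow 0.4800 m³/s.
Travel time t = 25·1000 / 1.2 = 20830 s = 5.787 h.
Half-life 1.34 d → k = ln 2 / 1.34 = 0.5173 d⁻¹.
Decay over the reach: 16.54·exp(−kt) = 16.54·0.8827 = 14.60 µg/L.
Second outfall: C = (0.4800·14.60 + 0.03700·106.0)/0.5170 = 21.14 µg/L.

21.1 µg/L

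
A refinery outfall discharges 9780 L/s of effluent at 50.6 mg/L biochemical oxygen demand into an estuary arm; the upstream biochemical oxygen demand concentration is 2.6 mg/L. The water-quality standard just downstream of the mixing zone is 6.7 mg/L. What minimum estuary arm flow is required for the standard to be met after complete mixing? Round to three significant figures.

Set C_mix = 6.7: (Q·2.600 + 9780·50.60) / (Q + 9780) = 6.7
→ Q = 9780·(50.60 − 6.7)/(6.7 − 2.600) = 104700 L/s.

105000 L/s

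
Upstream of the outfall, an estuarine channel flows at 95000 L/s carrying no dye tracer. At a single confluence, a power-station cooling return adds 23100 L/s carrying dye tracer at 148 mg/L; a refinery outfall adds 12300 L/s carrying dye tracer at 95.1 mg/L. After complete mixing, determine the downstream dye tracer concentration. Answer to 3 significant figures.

Mass balance: C = (95000·0 + 23100·148.0 + 12300·95.10) / 130400 = 4589000/130400 = 35.19 mg/L.

35.2 mg/L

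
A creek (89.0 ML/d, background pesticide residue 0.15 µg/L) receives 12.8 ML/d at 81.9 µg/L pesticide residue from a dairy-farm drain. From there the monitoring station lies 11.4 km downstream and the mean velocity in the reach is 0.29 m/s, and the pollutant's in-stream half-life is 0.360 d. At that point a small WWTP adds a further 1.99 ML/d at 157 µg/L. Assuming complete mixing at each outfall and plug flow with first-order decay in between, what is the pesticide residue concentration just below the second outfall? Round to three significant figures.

Mass balance: C = (89.00·0.1500 + 12.80·81.90) / 101.8 = 1062/101.8 = 10.43 µg/L; combined flow 101.8 ML/d.
Travel time t = 11.4·1000 / 0.29 = 39310 s = 10.92 h.
Half-life 0.360 d → k = ln 2 / 0.360 = 1.925 d⁻¹.
After decay, C = 10.43 × e^(−kt) = 10.43 × 0.4164 = 4.343 µg/L.
At the second outfall, C = (101.8·4.343 + 1.990·157.0) / (101.8 + 1.990) = 7.270 µg/L.

7.27 µg/L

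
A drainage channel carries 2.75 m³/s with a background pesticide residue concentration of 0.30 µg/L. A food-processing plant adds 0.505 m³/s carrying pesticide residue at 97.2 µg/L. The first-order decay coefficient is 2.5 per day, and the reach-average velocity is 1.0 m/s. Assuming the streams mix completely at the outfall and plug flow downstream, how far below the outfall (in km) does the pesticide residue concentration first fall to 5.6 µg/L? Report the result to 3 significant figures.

After mixing, C = (2.750·0.3000 + 0.5050·97.20) / 3.255 = 49.91/3.255 = 15.33 µg/L.
Set 15.33·exp(−k·t) = 5.6 → t = ln(15.33/5.6)/k = 34810 s = 9.670 h.
Distance = v·t = 1.0·34810 = 34810 m = 34.81 km.

34.8 km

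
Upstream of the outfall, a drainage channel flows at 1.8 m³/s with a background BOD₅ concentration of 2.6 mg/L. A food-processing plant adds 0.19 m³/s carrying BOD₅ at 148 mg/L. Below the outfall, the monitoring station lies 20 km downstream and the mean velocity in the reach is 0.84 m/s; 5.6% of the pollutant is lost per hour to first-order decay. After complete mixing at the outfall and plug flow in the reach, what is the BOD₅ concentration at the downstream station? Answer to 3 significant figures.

Mixed concentration C = ΣQC/ΣQ = (1.800·2.600 + 0.1900·148.0) / 1.990 = 32.80/1.990 = 16.48 mg/L.
Travel time t = 20·1000 / 0.84 = 23810 s = 6.614 h.
5.6%/h lost → k = −ln(1 − 0.056) = 0.05763 h⁻¹.
After decay, C = 16.48 × e^(−kt) = 16.48 × 0.6831 = 11.26 mg/L.

11.3 mg/L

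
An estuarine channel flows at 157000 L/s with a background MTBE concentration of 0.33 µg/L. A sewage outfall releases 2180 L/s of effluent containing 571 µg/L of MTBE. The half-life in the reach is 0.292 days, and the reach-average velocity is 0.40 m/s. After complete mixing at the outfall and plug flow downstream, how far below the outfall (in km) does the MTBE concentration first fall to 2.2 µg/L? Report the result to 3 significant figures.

Conservation of mass: C = (157000·0.3300 + 2180·571.0) / 159200 = 1297000/159200 = 8.145 µg/L.
Half-life 0.292 d → k = ln 2 / 0.292 = 2.374 d⁻¹.
Set 8.145·exp(−k·t) = 2.2 → t = ln(8.145/2.2)/k = 47640 s = 13.23 h.
Distance = v·t = 0.40·47640 = 19060 m = 19.06 km.

19.1 km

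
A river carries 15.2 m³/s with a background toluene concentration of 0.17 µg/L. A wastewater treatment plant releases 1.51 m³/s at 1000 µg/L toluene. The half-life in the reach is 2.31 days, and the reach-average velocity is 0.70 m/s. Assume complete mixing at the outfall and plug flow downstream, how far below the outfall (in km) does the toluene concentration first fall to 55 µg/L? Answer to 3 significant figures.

Conservation of mass: C = (15.20·0.1700 + 1.510·1000) / 16.71 = 1513/16.71 = 90.52 µg/L.
Half-life 2.31 d → k = ln 2 / 2.31 = 0.3001 d⁻¹.
Set 90.52·exp(−k·t) = 55 → t = ln(90.52/55)/k = 143500 s = 39.85 h.
Distance = v·t = 0.70·143500 = 100400 m = 100.4 km.

100 km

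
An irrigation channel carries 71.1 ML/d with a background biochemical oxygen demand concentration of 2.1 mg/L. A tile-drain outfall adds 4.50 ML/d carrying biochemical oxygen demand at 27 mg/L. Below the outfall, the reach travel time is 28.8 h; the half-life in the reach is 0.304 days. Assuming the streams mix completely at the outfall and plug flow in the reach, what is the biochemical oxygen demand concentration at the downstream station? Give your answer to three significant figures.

After mixing, C = (71.10·2.100 + 4.500·27.00) / 75.60 = 270.8/75.60 = 3.582 mg/L.
Half-life 0.304 d → k = ln 2 / 0.304 = 2.280 d⁻¹.
After decay, C = 3.582 × e^(−kt) = 3.582 × 0.06482 = 0.2322 mg/L.

0.232 mg/L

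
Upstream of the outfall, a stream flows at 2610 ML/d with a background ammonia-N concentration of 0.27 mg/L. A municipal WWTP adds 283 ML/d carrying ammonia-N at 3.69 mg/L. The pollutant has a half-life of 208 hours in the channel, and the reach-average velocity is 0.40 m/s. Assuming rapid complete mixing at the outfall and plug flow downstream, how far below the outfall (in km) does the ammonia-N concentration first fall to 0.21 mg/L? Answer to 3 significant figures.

457 km

Conservation of mass: C = (2610·0.2700 + 283.0·3.690) / 2893 = 1749/2893 = 0.6046 mg/L.
Half-life 208 h → k = ln 2 / 208 = 0.003332 h⁻¹ = 0.07998 d⁻¹.
Set 0.6046·exp(−k·t) = 0.21 → t = ln(0.6046/0.21)/k = 1142000 s = 317.3 h.
Distance = v·t = 0.40·1142000 = 456900 m = 456.9 km.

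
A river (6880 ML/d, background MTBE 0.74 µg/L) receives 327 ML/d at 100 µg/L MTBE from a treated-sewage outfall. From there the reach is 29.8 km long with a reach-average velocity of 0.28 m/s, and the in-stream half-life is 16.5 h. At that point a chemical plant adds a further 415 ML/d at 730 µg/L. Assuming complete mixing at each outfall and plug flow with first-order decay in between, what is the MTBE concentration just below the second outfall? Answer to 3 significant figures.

41.2 µg/L

Mass balance: C = (6880·0.7400 + 327.0·100.0) / 7207 = 37790/7207 = 5.244 µg/L; combined flow 7207 ML/d.
Travel time t = 29.8·1000 / 0.28 = 106400 s = 29.56 h.
Half-life 16.5 h → k = ln 2 / 16.5 = 0.04201 h⁻¹ = 1.008 d⁻¹.
After decay, C = 5.244 × e^(−kt) = 5.244 × 0.2888 = 1.515 µg/L.
At the second outfall, C = (7207·1.515 + 415.0·730.0) / (7207 + 415.0) = 41.18 µg/L.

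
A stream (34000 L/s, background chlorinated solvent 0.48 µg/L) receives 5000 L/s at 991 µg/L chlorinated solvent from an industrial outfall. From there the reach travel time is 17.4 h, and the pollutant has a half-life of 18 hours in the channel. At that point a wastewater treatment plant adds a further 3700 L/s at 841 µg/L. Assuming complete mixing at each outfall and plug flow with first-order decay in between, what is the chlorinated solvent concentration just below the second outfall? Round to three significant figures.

132 µg/L

Flow-weighted average: C = (34000·0.4800 + 5000·991.0) / 39000 = 4971000/39000 = 127.5 µg/L; combined flow 39000 L/s.
Half-life 18 h → k = ln 2 / 18 = 0.03851 h⁻¹ = 0.9242 d⁻¹.
After decay, C = 127.5 × e^(−kt) = 127.5 × 0.5117 = 65.22 µg/L.
At the second outfall, C = (39000·65.22 + 3700·841.0) / (39000 + 3700) = 132.4 µg/L.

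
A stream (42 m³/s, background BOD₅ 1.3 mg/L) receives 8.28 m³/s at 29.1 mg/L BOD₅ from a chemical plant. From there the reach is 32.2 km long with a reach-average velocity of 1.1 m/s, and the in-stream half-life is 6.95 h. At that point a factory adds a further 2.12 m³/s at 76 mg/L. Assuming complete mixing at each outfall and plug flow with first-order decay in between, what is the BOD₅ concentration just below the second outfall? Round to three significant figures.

5.58 mg/L

Flow-weighted average: C = (42.00·1.300 + 8.280·29.10) / 50.28 = 295.5/50.28 = 5.878 mg/L; combined flow 50.28 m³/s.
Travel time t = 32.2·1000 / 1.1 = 29270 s = 8.131 h.
Half-life 6.95 h → k = ln 2 / 6.95 = 0.09973 h⁻¹ = 2.394 d⁻¹.
Applying C = C₀e^(−kt): 5.878 × 0.4444 = 2.612 mg/L.
At the second outfall, C = (50.28·2.612 + 2.120·76.00) / (50.28 + 2.120) = 5.581 mg/L.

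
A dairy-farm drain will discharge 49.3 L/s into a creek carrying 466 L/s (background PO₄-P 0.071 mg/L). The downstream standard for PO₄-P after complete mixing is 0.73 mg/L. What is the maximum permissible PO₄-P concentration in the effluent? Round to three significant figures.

6.96 mg/L

At the limit, (Qr·Cr + Qe·Cₑ)/(Qr + Qe) = 0.73:
Cₑ = (515.3·0.73 − 466.0·0.07100) / 49.30 = 6.959 mg/L.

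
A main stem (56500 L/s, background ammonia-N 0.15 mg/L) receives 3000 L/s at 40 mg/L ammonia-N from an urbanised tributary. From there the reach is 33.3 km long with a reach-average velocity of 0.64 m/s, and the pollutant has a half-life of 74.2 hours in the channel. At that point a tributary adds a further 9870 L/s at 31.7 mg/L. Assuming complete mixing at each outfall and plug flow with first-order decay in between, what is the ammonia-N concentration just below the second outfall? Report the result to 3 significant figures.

Flow-weighted average: C = (56500·0.1500 + 3000·40.00) / 59500 = 128500/59500 = 2.159 mg/L; combined flow 59500 L/s.
Travel time t = 33.3·1000 / 0.64 = 52030 s = 14.45 h.
Half-life 74.2 h → k = ln 2 / 74.2 = 0.009342 h⁻¹ = 0.2242 d⁻¹.
First-order decay: C = 2.159·exp(−k·t) = 2.159·0.8737 = 1.887 mg/L.
At the second outfall, C = (59500·1.887 + 9870·31.70) / (59500 + 9870) = 6.128 mg/L.

6.13 mg/L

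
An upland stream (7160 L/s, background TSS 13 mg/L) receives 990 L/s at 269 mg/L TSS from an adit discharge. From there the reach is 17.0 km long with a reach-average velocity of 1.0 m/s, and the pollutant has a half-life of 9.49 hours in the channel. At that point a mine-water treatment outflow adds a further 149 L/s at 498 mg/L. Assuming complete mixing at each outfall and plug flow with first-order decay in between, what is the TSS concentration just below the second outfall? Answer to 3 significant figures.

Conservation of mass: C = (7160·13.00 + 990.0·269.0) / 8150 = 359400/8150 = 44.10 mg/L; combined flow 8150 L/s.
Travel time t = 17.0·1000 / 1.0 = 17000 s = 4.722 h.
Half-life 9.49 h → k = ln 2 / 9.49 = 0.07304 h⁻¹ = 1.753 d⁻¹.
After decay, C = 44.10 × e^(−kt) = 44.10 × 0.7083 = 31.23 mg/L.
Second outfall: C = (8150·31.23 + 149.0·498.0)/8299 = 39.61 mg/L.

39.6 mg/L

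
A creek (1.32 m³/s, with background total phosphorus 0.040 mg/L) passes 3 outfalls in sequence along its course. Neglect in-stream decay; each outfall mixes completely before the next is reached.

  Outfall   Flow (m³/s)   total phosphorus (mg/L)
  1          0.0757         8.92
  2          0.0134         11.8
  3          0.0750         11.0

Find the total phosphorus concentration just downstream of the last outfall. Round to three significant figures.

After outfall 1: Q = 1.320 + 0.07570 = 1.396 m³/s; C = (1.320·0.04000 + 0.07570·8.920)/1.396 = 0.5216 mg/L.
After outfall 2: Q = 1.396 + 0.01340 = 1.409 m³/s; C = (1.396·0.5216 + 0.01340·11.80)/1.409 = 0.6289 mg/L.
After outfall 3: Q = 1.409 + 0.07500 = 1.484 m³/s; C = (1.409·0.6289 + 0.07500·11.00)/1.484 = 1.153 mg/L.

1.15 mg/L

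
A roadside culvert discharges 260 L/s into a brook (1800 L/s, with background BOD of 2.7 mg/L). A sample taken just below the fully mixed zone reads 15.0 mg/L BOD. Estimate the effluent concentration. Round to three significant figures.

Mass balance: 1800·2.700 + 260.0·Cₑ = 2060·15.00
→ Cₑ = (2060·15.00 − 1800·2.700) / 260.0 = 100.2 mg/L.

100 mg/L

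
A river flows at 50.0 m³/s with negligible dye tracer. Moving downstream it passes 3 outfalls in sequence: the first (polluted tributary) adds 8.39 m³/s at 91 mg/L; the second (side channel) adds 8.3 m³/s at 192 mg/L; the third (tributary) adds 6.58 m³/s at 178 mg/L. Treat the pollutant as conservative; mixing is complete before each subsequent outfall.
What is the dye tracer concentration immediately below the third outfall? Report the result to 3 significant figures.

48.2 mg/L

Outfall 1: combined Q = 58.39 m³/s; C = (50.00·0 + 8.390·91.00)/58.39 = 13.08 mg/L.
Outfall 2: combined Q = 66.69 m³/s; C = (58.39·13.08 + 8.300·192.0)/66.69 = 35.34 mg/L.
Outfall 3: combined Q = 73.27 m³/s; C = (66.69·35.34 + 6.580·178.0)/73.27 = 48.16 mg/L.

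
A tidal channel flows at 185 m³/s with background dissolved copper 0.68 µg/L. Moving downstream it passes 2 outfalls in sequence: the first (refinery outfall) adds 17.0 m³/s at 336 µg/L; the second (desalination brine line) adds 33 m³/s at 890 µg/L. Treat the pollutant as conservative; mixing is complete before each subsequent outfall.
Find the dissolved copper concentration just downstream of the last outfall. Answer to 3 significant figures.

Below outfall 1: Q → 202.0 m³/s, C = (185.0·0.6800 + 17.00·336.0)/202.0 = 28.90 µg/L.
Below outfall 2: Q → 235.0 m³/s, C = (202.0·28.90 + 33.00·890.0)/235.0 = 149.8 µg/L.

150 µg/L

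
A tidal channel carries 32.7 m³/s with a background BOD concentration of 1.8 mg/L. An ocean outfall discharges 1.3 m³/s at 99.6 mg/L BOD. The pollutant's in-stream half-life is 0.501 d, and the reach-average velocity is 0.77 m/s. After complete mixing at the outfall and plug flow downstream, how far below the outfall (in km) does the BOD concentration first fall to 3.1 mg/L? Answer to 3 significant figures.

27.9 km

Mass balance: C = (32.70·1.800 + 1.300·99.60) / 34.00 = 188.3/34.00 = 5.539 mg/L.
Half-life 0.501 d → k = ln 2 / 0.501 = 1.384 d⁻¹.
Set 5.539·exp(−k·t) = 3.1 → t = ln(5.539/3.1)/k = 36250 s = 10.07 h.
Distance = v·t = 0.77·36250 = 27910 m = 27.91 km.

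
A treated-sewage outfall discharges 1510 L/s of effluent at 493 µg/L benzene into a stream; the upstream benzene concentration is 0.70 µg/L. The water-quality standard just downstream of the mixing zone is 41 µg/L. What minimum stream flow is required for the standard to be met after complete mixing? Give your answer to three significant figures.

16900 L/s

Set C_mix = 41: (Q·0.7000 + 1510·493.0) / (Q + 1510) = 41
→ Q = 1510·(493.0 − 41)/(41 − 0.7000) = 16940 L/s.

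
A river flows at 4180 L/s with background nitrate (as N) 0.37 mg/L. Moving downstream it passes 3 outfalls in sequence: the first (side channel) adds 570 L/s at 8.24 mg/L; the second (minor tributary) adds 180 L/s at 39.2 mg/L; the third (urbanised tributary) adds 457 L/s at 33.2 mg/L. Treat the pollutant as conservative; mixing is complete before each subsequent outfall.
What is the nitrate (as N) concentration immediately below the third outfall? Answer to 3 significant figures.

Below outfall 1: Q → 4750 L/s, C = (4180·0.3700 + 570.0·8.240)/4750 = 1.314 mg/L.
Below outfall 2: Q → 4930 L/s, C = (4750·1.314 + 180.0·39.20)/4930 = 2.698 mg/L.
Below outfall 3: Q → 5387 L/s, C = (4930·2.698 + 457.0·33.20)/5387 = 5.285 mg/L.

5.29 mg/L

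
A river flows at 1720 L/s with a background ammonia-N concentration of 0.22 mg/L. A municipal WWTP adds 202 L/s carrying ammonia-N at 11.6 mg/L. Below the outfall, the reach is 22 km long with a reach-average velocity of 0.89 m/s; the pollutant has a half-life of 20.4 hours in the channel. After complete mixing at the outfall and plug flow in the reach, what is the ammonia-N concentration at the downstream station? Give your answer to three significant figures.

1.12 mg/L

Flow-weighted average: C = (1720·0.2200 + 202.0·11.60) / 1922 = 2722/1922 = 1.416 mg/L.
Travel time t = 22·1000 / 0.89 = 24720 s = 6.866 h.
Half-life 20.4 h → k = ln 2 / 20.4 = 0.03398 h⁻¹ = 0.8155 d⁻¹.
First-order decay: C = 1.416·exp(−k·t) = 1.416·0.7919 = 1.121 mg/L.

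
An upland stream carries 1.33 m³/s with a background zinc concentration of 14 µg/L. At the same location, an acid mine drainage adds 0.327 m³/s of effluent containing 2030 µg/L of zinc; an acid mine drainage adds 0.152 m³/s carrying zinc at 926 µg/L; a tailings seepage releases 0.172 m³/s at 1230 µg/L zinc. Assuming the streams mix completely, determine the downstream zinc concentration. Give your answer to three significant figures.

Conservation of mass: C = (1.330·14.00 + 0.3270·2030 + 0.1520·926.0 + 0.1720·1230) / 1.981 = 1035/1.981 = 522.3 µg/L.

522 µg/L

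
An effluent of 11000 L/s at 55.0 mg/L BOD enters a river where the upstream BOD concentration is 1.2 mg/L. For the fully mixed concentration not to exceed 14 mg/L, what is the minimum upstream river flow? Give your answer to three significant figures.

35200 L/s

Set C_mix = 14: (Q·1.200 + 11000·55.00) / (Q + 11000) = 14
→ Q = 11000·(55.00 − 14)/(14 − 1.200) = 35230 L/s.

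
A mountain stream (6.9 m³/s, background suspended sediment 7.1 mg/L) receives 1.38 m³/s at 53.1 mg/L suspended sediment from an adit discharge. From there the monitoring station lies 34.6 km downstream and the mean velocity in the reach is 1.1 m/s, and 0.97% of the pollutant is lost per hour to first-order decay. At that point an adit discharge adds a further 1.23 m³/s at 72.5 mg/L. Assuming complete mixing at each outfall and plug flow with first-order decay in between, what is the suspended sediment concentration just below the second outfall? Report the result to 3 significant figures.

Flow-weighted average: C = (6.900·7.100 + 1.380·53.10) / 8.280 = 122.3/8.280 = 14.77 mg/L; combined flow 8.280 m³/s.
Travel time t = 34.6·1000 / 1.1 = 31450 s = 8.737 h.
0.97%/h lost → k = −ln(1 − 0.0097) = 0.009747 h⁻¹.
First-order decay: C = 14.77·exp(−k·t) = 14.77·0.9184 = 13.56 mg/L.
At the second outfall, C = (8.280·13.56 + 1.230·72.50) / (8.280 + 1.230) = 21.18 mg/L.

21.2 mg/L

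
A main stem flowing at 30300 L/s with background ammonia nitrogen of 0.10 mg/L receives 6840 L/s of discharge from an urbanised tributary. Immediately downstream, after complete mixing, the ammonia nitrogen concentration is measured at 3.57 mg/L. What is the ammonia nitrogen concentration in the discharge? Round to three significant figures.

18.9 mg/L

Mass balance: 30300·0.1000 + 6840·Cₑ = 37140·3.570
→ Cₑ = (37140·3.570 − 30300·0.1000) / 6840 = 18.94 mg/L.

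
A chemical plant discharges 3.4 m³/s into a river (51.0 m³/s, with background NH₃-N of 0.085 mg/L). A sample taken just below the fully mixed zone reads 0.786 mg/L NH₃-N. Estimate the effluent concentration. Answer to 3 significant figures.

Mass balance: 51.00·0.08500 + 3.400·Cₑ = 54.40·0.7860
→ Cₑ = (54.40·0.7860 − 51.00·0.08500) / 3.400 = 11.30 mg/L.

11.3 mg/L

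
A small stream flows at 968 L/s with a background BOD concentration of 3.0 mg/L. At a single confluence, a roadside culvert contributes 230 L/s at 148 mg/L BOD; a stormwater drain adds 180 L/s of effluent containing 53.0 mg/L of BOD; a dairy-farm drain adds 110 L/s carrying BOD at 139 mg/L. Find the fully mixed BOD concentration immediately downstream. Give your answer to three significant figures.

Flow-weighted average: C = (968.0·3.000 + 230.0·148.0 + 180.0·53.00 + 110.0·139.0) / 1488 = 61770/1488 = 41.51 mg/L.

41.5 mg/L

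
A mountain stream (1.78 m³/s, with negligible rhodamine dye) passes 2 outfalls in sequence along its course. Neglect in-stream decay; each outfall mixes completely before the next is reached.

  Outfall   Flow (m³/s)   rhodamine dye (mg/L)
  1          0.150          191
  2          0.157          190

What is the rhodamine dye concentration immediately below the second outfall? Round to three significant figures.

28.0 mg/L

Below outfall 1: Q → 1.930 m³/s, C = (1.780·0 + 0.1500·191.0)/1.930 = 14.84 mg/L.
Below outfall 2: Q → 2.087 m³/s, C = (1.930·14.84 + 0.1570·190.0)/2.087 = 28.02 mg/L.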